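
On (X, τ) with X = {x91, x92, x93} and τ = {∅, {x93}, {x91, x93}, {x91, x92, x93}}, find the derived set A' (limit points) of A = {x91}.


A' = {x92}

For each x ∈ X, list the open sets U ∈ τ with x ∈ U, then check whether U ∩ (A ∖ {x}) ≠ ∅ for every such U.
  x = x91: open {x91, x93} ∋ x has {x91, x93} ∩ (A ∖ {x91}) = ∅, so x is NOT a limit point.
  x = x92: opens ∋ x are {x91, x92, x93}; each meets A ∖ {x92}, so x IS a limit point.
  x = x93: open {x93} ∋ x has {x93} ∩ (A ∖ {x93}) = ∅, so x is NOT a limit point.
Collecting: A' = {x92}.


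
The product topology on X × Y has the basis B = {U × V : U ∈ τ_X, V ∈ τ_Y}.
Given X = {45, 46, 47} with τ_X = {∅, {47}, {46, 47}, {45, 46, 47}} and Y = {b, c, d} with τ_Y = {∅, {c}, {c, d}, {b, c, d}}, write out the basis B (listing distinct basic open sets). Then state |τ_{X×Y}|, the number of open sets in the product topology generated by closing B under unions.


Basis B = {∅ × ∅, {47} × {c}, {46, 47} × {c}, {47} × {c, d}, {45, 46, 47} × {c}, {47} × {b, c, d}, {46, 47} × {c, d}, {45, 46, 47} × {c, d}, {46, 47} × {b, c, d}, {45, 46, 47} × {b, c, d}}; |τ_{X×Y}| = 20.

Enumerate products U × V with U ∈ τ_X, V ∈ τ_Y (deduplicated):
  ∅ × ∅ = {} (∅)
  {47} × {c} = {(47,c)}
  {46, 47} × {c} = {(46,c), (47,c)}
  {47} × {c, d} = {(47,c), (47,d)}
  {45, 46, 47} × {c} = {(45,c), (46,c), (47,c)}
  {47} × {b, c, d} = {(47,b), (47,c), (47,d)}
  {46, 47} × {c, d} = {(46,c), (46,d), (47,c), (47,d)}
  {45, 46, 47} × {c, d} = {(45,c), (45,d), (46,c), (46,d), (47,c), (47,d)}
  {46, 47} × {b, c, d} = {(46,b), (46,c), (46,d), (47,b), (47,c), (47,d)}
  {45, 46, 47} × {b, c, d} = {(45,b), (45,c), (45,d), (46,b), (46,c), (46,d), (47,b), (47,c), (47,d)}
These 10 distinct sets form the basis B.
Close under arbitrary unions to get τ_{X×Y}; counting gives |τ_{X×Y}| = 20.


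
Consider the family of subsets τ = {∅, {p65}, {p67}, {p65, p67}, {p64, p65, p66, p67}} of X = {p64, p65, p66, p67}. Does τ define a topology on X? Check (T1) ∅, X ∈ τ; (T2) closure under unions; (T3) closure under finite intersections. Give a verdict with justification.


τ IS a topology on X.

Axiom (T1): ∅ ∈ τ? Yes; X ∈ τ? Yes.
Axiom (T2/T3): check pairwise unions and intersections of members of τ.
All pairwise intersections and unions checked — each lies in τ. Therefore τ satisfies (T1), (T2), (T3): it IS a topology on X.


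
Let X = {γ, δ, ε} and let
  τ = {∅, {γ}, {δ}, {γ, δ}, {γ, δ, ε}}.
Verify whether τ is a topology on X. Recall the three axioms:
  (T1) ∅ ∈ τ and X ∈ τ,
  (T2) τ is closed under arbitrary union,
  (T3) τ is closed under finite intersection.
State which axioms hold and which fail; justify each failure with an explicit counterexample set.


τ IS a topology on X.

Axiom (T1): ∅ ∈ τ? Yes; X ∈ τ? Yes.
Axiom (T2/T3): check pairwise unions and intersections of members of τ.
All pairwise intersections and unions checked — each lies in τ. Therefore τ satisfies (T1), (T2), (T3): it IS a topology on X.


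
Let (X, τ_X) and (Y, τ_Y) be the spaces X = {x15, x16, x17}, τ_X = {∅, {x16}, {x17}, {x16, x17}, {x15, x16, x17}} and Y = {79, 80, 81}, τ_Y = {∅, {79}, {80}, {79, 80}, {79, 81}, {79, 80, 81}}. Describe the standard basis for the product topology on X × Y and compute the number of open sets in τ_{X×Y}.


Basis B = {∅ × ∅, {x16} × {79}, {x16} × {80}, {x17} × {79}, {x17} × {80}, {x16} × {79, 80}, {x16} × {79, 81}, {x16, x17} × {79}, {x16, x17} × {80}, {x17} × {79, 80}, {x17} × {79, 81}, {x15, x16, x17} × {79}, {x15, x16, x17} × {80}, {x16} × {79, 80, 81}, {x17} × {79, 80, 81}, {x16, x17} × {79, 80}, {x16, x17} × {79, 81}, {x15, x16, x17} × {79, 80}, {x15, x16, x17} × {79, 81}, {x16, x17} × {79, 80, 81}, {x15, x16, x17} × {79, 80, 81}}; |τ_{X×Y}| = 70.

Enumerate products U × V with U ∈ τ_X, V ∈ τ_Y (deduplicated):
  ∅ × ∅ = {} (∅)
  {x16} × {79} = {(x16,79)}
  {x16} × {80} = {(x16,80)}
  {x17} × {79} = {(x17,79)}
  {x17} × {80} = {(x17,80)}
  {x16} × {79, 80} = {(x16,79), (x16,80)}
  {x16} × {79, 81} = {(x16,79), (x16,81)}
  {x16, x17} × {79} = {(x16,79), (x17,79)}
  {x16, x17} × {80} = {(x16,80), (x17,80)}
  {x17} × {79, 80} = {(x17,79), (x17,80)}
  {x17} × {79, 81} = {(x17,79), (x17,81)}
  {x15, x16, x17} × {79} = {(x15,79), (x16,79), (x17,79)}
  {x15, x16, x17} × {80} = {(x15,80), (x16,80), (x17,80)}
  {x16} × {79, 80, 81} = {(x16,79), (x16,80), (x16,81)}
  {x17} × {79, 80, 81} = {(x17,79), (x17,80), (x17,81)}
  {x16, x17} × {79, 80} = {(x16,79), (x16,80), (x17,79), (x17,80)}
  {x16, x17} × {79, 81} = {(x16,79), (x16,81), (x17,79), (x17,81)}
  {x15, x16, x17} × {79, 80} = {(x15,79), (x15,80), (x16,79), (x16,80), (x17,79), (x17,80)}
  {x15, x16, x17} × {79, 81} = {(x15,79), (x15,81), (x16,79), (x16,81), (x17,79), (x17,81)}
  {x16, x17} × {79, 80, 81} = {(x16,79), (x16,80), (x16,81), (x17,79), (x17,80), (x17,81)}
  {x15, x16, x17} × {79, 80, 81} = {(x15,79), (x15,80), (x15,81), (x16,79), (x16,80), (x16,81), (x17,79), (x17,80), (x17,81)}
These 21 distinct sets form the basis B.
Close under arbitrary unions to get τ_{X×Y}; counting gives |τ_{X×Y}| = 70.


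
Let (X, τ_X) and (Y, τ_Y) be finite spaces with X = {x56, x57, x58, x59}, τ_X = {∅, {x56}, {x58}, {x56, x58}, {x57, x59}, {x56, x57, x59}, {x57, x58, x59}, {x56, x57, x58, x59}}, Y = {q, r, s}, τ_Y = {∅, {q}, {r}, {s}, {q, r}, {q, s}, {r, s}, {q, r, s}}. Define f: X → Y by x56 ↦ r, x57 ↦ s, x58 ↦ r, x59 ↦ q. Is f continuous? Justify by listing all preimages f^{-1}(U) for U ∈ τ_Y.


f is NOT continuous.

Compute f^{-1}(U) for each U ∈ τ_Y:
  U = ∅: f^{-1}(U) = ∅ ∈ τ_X ✓.
  U = {q}: f^{-1}(U) = {x59} ∉ τ_X ✗.
  U = {r}: f^{-1}(U) = {x56, x58} ∈ τ_X ✓.
  U = {s}: f^{-1}(U) = {x57} ∉ τ_X ✗.
  U = {q, r}: f^{-1}(U) = {x56, x58, x59} ∉ τ_X ✗.
  U = {q, s}: f^{-1}(U) = {x57, x59} ∈ τ_X ✓.
  U = {r, s}: f^{-1}(U) = {x56, x57, x58} ∉ τ_X ✗.
  U = {q, r, s}: f^{-1}(U) = {x56, x57, x58, x59} ∈ τ_X ✓.
Found U = {q} with f^{-1}(U) = {x59} not in τ_X. Therefore f is NOT continuous.


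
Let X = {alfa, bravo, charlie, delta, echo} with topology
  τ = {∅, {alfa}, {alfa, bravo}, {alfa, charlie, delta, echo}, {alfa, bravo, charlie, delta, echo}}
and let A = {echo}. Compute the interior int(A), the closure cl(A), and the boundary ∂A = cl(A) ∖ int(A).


int(A) = ∅, cl(A) = {charlie, delta, echo}, ∂A = {charlie, delta, echo}.

Closed sets in (X, τ) are complements of opens:
  closed(X, τ) = {∅, {bravo}, {charlie, delta, echo}, {bravo, charlie, delta, echo}, {alfa, bravo, charlie, delta, echo}}.
int(A) = ⋃ {U ∈ τ : U ⊆ A}. Opens contained in A: ∅.
Taking the union of these: int(A) = ∅.
cl(A) = ⋂ {C closed : A ⊆ C}. Closed sets containing A: {charlie, delta, echo}, {bravo, charlie, delta, echo}, {alfa, bravo, charlie, delta, echo}.
Intersecting these: cl(A) = {charlie, delta, echo}.
∂A = cl(A) ∖ int(A) = {charlie, delta, echo} ∖ ∅ = {charlie, delta, echo}.


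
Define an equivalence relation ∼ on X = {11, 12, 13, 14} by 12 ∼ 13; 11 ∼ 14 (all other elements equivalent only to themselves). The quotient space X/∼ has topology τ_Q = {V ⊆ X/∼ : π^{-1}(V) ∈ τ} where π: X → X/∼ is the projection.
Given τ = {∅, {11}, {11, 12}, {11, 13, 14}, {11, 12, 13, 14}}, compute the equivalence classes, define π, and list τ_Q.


X/∼ = {[11=14], [12=13]}; |τ_Q| = 2.

Equivalence classes: [11=14], [12=13].
Quotient map π: X → X/∼ sends 11 ↦ [11=14], 12 ↦ [12=13], 13 ↦ [12=13], 14 ↦ [11=14].
For each subset V ⊆ X/∼, compute π^{-1}(V) ⊆ X and check whether π^{-1}(V) ∈ τ. V is open in τ_Q iff π^{-1}(V) ∈ τ.
  V = {}: π^{-1}(V) = ∅ ∈ τ ✓.
  V = {[11=14]}: π^{-1}(V) = {11, 14} ∉ τ ✗.
  V = {[12=13]}: π^{-1}(V) = {12, 13} ∉ τ ✗.
  V = {[11=14], [12=13]}: π^{-1}(V) = {11, 12, 13, 14} ∈ τ ✓.
Open sets in the quotient: τ_Q = {{}, {[11=14], [12=13]}} (2 elements).


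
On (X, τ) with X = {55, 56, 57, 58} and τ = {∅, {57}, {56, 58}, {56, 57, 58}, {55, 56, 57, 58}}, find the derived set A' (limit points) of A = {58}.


A' = {55, 56}

For each x ∈ X, list the open sets U ∈ τ with x ∈ U, then check whether U ∩ (A ∖ {x}) ≠ ∅ for every such U.
  x = 55: opens ∋ x are {55, 56, 57, 58}; each meets A ∖ {55}, so x IS a limit point.
  x = 56: opens ∋ x are {56, 58}, {56, 57, 58}, {55, 56, 57, 58}; each meets A ∖ {56}, so x IS a limit point.
  x = 57: open {57} ∋ x has {57} ∩ (A ∖ {57}) = ∅, so x is NOT a limit point.
  x = 58: open {56, 58} ∋ x has {56, 58} ∩ (A ∖ {58}) = ∅, so x is NOT a limit point.
Collecting: A' = {55, 56}.


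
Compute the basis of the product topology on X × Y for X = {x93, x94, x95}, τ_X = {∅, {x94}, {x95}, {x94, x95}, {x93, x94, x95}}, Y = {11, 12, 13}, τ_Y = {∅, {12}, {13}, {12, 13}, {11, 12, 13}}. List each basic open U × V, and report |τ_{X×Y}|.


Basis B = {∅ × ∅, {x94} × {12}, {x94} × {13}, {x95} × {12}, {x95} × {13}, {x94} × {12, 13}, {x94, x95} × {12}, {x94, x95} × {13}, {x95} × {12, 13}, {x93, x94, x95} × {12}, {x93, x94, x95} × {13}, {x94} × {11, 12, 13}, {x95} × {11, 12, 13}, {x94, x95} × {12, 13}, {x93, x94, x95} × {12, 13}, {x94, x95} × {11, 12, 13}, {x93, x94, x95} × {11, 12, 13}}; |τ_{X×Y}| = 48.

Enumerate products U × V with U ∈ τ_X, V ∈ τ_Y (deduplicated):
  ∅ × ∅ = {} (∅)
  {x94} × {12} = {(x94,12)}
  {x94} × {13} = {(x94,13)}
  {x95} × {12} = {(x95,12)}
  {x95} × {13} = {(x95,13)}
  {x94} × {12, 13} = {(x94,12), (x94,13)}
  {x94, x95} × {12} = {(x94,12), (x95,12)}
  {x94, x95} × {13} = {(x94,13), (x95,13)}
  {x95} × {12, 13} = {(x95,12), (x95,13)}
  {x93, x94, x95} × {12} = {(x93,12), (x94,12), (x95,12)}
  {x93, x94, x95} × {13} = {(x93,13), (x94,13), (x95,13)}
  {x94} × {11, 12, 13} = {(x94,11), (x94,12), (x94,13)}
  {x95} × {11, 12, 13} = {(x95,11), (x95,12), (x95,13)}
  {x94, x95} × {12, 13} = {(x94,12), (x94,13), (x95,12), (x95,13)}
  {x93, x94, x95} × {12, 13} = {(x93,12), (x93,13), (x94,12), (x94,13), (x95,12), (x95,13)}
  {x94, x95} × {11, 12, 13} = {(x94,11), (x94,12), (x94,13), (x95,11), (x95,12), (x95,13)}
  {x93, x94, x95} × {11, 12, 13} = {(x93,11), (x93,12), (x93,13), (x94,11), (x94,12), (x94,13), (x95,11), (x95,12), (x95,13)}
These 17 distinct sets form the basis B.
Close under arbitrary unions to get τ_{X×Y}; counting gives |τ_{X×Y}| = 48.


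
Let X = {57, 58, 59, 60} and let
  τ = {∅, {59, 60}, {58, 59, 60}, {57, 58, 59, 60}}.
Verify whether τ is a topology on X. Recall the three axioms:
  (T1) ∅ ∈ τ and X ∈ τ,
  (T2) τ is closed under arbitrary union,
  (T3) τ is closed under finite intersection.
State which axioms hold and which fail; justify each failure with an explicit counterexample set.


τ IS a topology on X.

Axiom (T1): ∅ ∈ τ? Yes; X ∈ τ? Yes.
Axiom (T2/T3): check pairwise unions and intersections of members of τ.
All pairwise intersections and unions checked — each lies in τ. Therefore τ satisfies (T1), (T2), (T3): it IS a topology on X.


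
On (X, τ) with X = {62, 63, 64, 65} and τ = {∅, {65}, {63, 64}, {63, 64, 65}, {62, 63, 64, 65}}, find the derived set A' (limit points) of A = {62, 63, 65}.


A' = {62, 64}

For each x ∈ X, list the open sets U ∈ τ with x ∈ U, then check whether U ∩ (A ∖ {x}) ≠ ∅ for every such U.
  x = 62: opens ∋ x are {62, 63, 64, 65}; each meets A ∖ {62}, so x IS a limit point.
  x = 63: open {63, 64} ∋ x has {63, 64} ∩ (A ∖ {63}) = ∅, so x is NOT a limit point.
  x = 64: opens ∋ x are {63, 64}, {63, 64, 65}, {62, 63, 64, 65}; each meets A ∖ {64}, so x IS a limit point.
  x = 65: open {65} ∋ x has {65} ∩ (A ∖ {65}) = ∅, so x is NOT a limit point.
Collecting: A' = {62, 64}.


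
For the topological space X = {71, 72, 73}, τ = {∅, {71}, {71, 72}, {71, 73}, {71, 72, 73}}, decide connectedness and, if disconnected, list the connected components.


(X, τ) is connected.

Find clopen sets (U ∈ τ with X ∖ U ∈ τ):
  U = ∅, X ∖ U = {71, 72, 73} — both open, so U is clopen.
  U = {71, 72, 73}, X ∖ U = ∅ — both open, so U is clopen.
Only trivial clopens (∅ and X) exist, so (X, τ) is connected.
Compute connected components by grouping points that agree on all clopens:
  component: {71, 72, 73}


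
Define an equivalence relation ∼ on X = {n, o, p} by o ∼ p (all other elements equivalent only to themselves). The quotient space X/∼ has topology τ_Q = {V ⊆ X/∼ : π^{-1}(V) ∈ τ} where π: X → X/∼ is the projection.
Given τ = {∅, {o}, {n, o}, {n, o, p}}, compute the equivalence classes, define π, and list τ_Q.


X/∼ = {[n], [o=p]}; |τ_Q| = 2.

Equivalence classes: [n], [o=p].
Quotient map π: X → X/∼ sends n ↦ [n], o ↦ [o=p], p ↦ [o=p].
For each subset V ⊆ X/∼, compute π^{-1}(V) ⊆ X and check whether π^{-1}(V) ∈ τ. V is open in τ_Q iff π^{-1}(V) ∈ τ.
  V = {}: π^{-1}(V) = ∅ ∈ τ ✓.
  V = {[n]}: π^{-1}(V) = {n} ∉ τ ✗.
  V = {[o=p]}: π^{-1}(V) = {o, p} ∉ τ ✗.
  V = {[n], [o=p]}: π^{-1}(V) = {n, o, p} ∈ τ ✓.
Open sets in the quotient: τ_Q = {{}, {[n], [o=p]}} (2 elements).


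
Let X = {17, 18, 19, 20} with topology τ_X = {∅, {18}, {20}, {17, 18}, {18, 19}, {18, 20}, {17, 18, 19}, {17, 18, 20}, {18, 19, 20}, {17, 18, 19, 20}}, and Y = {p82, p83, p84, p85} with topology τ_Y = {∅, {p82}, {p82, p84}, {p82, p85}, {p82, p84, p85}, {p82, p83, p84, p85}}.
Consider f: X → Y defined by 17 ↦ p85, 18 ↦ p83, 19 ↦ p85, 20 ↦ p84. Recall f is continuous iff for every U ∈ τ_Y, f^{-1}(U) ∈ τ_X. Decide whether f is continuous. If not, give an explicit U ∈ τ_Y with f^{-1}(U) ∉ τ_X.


f is NOT continuous.

Compute f^{-1}(U) for each U ∈ τ_Y:
  U = ∅: f^{-1}(U) = ∅ ∈ τ_X ✓.
  U = {p82}: f^{-1}(U) = ∅ ∈ τ_X ✓.
  U = {p82, p84}: f^{-1}(U) = {20} ∈ τ_X ✓.
  U = {p82, p85}: f^{-1}(U) = {17, 19} ∉ τ_X ✗.
  U = {p82, p84, p85}: f^{-1}(U) = {17, 19, 20} ∉ τ_X ✗.
  U = {p82, p83, p84, p85}: f^{-1}(U) = {17, 18, 19, 20} ∈ τ_X ✓.
Found U = {p82, p85} with f^{-1}(U) = {17, 19} not in τ_X. Therefore f is NOT continuous.


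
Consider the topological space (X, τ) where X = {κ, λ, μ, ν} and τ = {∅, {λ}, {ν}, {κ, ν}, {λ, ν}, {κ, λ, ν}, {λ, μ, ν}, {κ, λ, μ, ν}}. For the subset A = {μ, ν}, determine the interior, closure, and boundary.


int(A) = {ν}, cl(A) = {κ, μ, ν}, ∂A = {κ, μ}.

Closed sets in (X, τ) are complements of opens:
  closed(X, τ) = {∅, {κ}, {μ}, {κ, μ}, {λ, μ}, {κ, λ, μ}, {κ, μ, ν}, {κ, λ, μ, ν}}.
int(A) = ⋃ {U ∈ τ : U ⊆ A}. Opens contained in A: ∅, {ν}.
Taking the union of these: int(A) = {ν}.
cl(A) = ⋂ {C closed : A ⊆ C}. Closed sets containing A: {κ, μ, ν}, {κ, λ, μ, ν}.
Intersecting these: cl(A) = {κ, μ, ν}.
∂A = cl(A) ∖ int(A) = {κ, μ, ν} ∖ {ν} = {κ, μ}.


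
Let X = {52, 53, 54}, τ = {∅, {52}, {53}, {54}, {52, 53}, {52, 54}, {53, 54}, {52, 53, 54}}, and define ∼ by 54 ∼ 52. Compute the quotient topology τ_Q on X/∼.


X/∼ = {[52=54], [53]}; |τ_Q| = 4.

Equivalence classes: [52=54], [53].
Quotient map π: X → X/∼ sends 52 ↦ [52=54], 53 ↦ [53], 54 ↦ [52=54].
For each subset V ⊆ X/∼, compute π^{-1}(V) ⊆ X and check whether π^{-1}(V) ∈ τ. V is open in τ_Q iff π^{-1}(V) ∈ τ.
  V = {}: π^{-1}(V) = ∅ ∈ τ ✓.
  V = {[52=54]}: π^{-1}(V) = {52, 54} ∈ τ ✓.
  V = {[53]}: π^{-1}(V) = {53} ∈ τ ✓.
  V = {[52=54], [53]}: π^{-1}(V) = {52, 53, 54} ∈ τ ✓.
Open sets in the quotient: τ_Q = {{}, {[52=54]}, {[53]}, {[52=54], [53]}} (4 elements).


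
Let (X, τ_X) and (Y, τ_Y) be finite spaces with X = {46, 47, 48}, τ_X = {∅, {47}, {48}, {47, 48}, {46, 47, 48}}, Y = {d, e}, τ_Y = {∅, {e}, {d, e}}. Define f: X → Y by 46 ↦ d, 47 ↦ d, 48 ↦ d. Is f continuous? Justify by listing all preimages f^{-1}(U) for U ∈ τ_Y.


f IS continuous.

Compute f^{-1}(U) for each U ∈ τ_Y:
  U = ∅: f^{-1}(U) = ∅ ∈ τ_X ✓.
  U = {e}: f^{-1}(U) = ∅ ∈ τ_X ✓.
  U = {d, e}: f^{-1}(U) = {46, 47, 48} ∈ τ_X ✓.
Every preimage lies in τ_X, so f IS continuous.


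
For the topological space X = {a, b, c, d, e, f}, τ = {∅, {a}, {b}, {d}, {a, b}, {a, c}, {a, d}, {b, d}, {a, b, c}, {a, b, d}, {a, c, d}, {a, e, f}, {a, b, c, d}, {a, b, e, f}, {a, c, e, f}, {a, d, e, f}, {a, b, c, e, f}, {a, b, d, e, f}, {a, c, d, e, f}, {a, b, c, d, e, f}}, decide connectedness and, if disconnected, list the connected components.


(X, τ) is disconnected; components = [{b}, {d}, {a, c, e, f}].

Find clopen sets (U ∈ τ with X ∖ U ∈ τ):
  U = ∅, X ∖ U = {a, b, c, d, e, f} — both open, so U is clopen.
  U = {b}, X ∖ U = {a, c, d, e, f} — both open, so U is clopen.
  U = {d}, X ∖ U = {a, b, c, e, f} — both open, so U is clopen.
  U = {b, d}, X ∖ U = {a, c, e, f} — both open, so U is clopen.
  U = {a, c, e, f}, X ∖ U = {b, d} — both open, so U is clopen.
  U = {a, b, c, e, f}, X ∖ U = {d} — both open, so U is clopen.
  U = {a, c, d, e, f}, X ∖ U = {b} — both open, so U is clopen.
  U = {a, b, c, d, e, f}, X ∖ U = ∅ — both open, so U is clopen.
Nontrivial clopen(s) exist: e.g. {a, c, d, e, f}. So (X, τ) is disconnected.
Compute connected components by grouping points that agree on all clopens:
  component: {b}
  component: {d}
  component: {a, c, e, f}


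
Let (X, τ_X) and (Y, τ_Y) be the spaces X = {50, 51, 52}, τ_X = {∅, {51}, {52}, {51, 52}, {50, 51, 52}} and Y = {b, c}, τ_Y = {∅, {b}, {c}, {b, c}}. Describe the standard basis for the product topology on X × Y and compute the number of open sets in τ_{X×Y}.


Basis B = {∅ × ∅, {51} × {b}, {51} × {c}, {52} × {b}, {52} × {c}, {51} × {b, c}, {51, 52} × {b}, {51, 52} × {c}, {52} × {b, c}, {50, 51, 52} × {b}, {50, 51, 52} × {c}, {51, 52} × {b, c}, {50, 51, 52} × {b, c}}; |τ_{X×Y}| = 25.

Enumerate products U × V with U ∈ τ_X, V ∈ τ_Y (deduplicated):
  ∅ × ∅ = {} (∅)
  {51} × {b} = {(51,b)}
  {51} × {c} = {(51,c)}
  {52} × {b} = {(52,b)}
  {52} × {c} = {(52,c)}
  {51} × {b, c} = {(51,b), (51,c)}
  {51, 52} × {b} = {(51,b), (52,b)}
  {51, 52} × {c} = {(51,c), (52,c)}
  {52} × {b, c} = {(52,b), (52,c)}
  {50, 51, 52} × {b} = {(50,b), (51,b), (52,b)}
  {50, 51, 52} × {c} = {(50,c), (51,c), (52,c)}
  {51, 52} × {b, c} = {(51,b), (51,c), (52,b), (52,c)}
  {50, 51, 52} × {b, c} = {(50,b), (50,c), (51,b), (51,c), (52,b), (52,c)}
These 13 distinct sets form the basis B.
Close under arbitrary unions to get τ_{X×Y}; counting gives |τ_{X×Y}| = 25.


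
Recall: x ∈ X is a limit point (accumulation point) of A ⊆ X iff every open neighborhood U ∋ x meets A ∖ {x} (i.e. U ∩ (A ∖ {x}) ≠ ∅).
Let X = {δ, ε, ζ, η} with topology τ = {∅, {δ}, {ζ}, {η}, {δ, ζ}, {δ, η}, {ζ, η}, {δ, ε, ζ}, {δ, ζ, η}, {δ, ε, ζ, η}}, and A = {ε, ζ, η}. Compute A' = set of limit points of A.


A' = {ε}

For each x ∈ X, list the open sets U ∈ τ with x ∈ U, then check whether U ∩ (A ∖ {x}) ≠ ∅ for every such U.
  x = δ: open {δ} ∋ x has {δ} ∩ (A ∖ {δ}) = ∅, so x is NOT a limit point.
  x = ε: opens ∋ x are {δ, ε, ζ}, {δ, ε, ζ, η}; each meets A ∖ {ε}, so x IS a limit point.
  x = ζ: open {ζ} ∋ x has {ζ} ∩ (A ∖ {ζ}) = ∅, so x is NOT a limit point.
  x = η: open {η} ∋ x has {η} ∩ (A ∖ {η}) = ∅, so x is NOT a limit point.
Collecting: A' = {ε}.


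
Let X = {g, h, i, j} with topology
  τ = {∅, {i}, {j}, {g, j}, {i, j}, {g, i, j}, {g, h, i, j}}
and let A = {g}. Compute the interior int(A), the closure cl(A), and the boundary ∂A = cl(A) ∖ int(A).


int(A) = ∅, cl(A) = {g, h}, ∂A = {g, h}.

Closed sets in (X, τ) are complements of opens:
  closed(X, τ) = {∅, {h}, {g, h}, {h, i}, {g, h, i}, {g, h, j}, {g, h, i, j}}.
int(A) = ⋃ {U ∈ τ : U ⊆ A}. Opens contained in A: ∅.
Taking the union of these: int(A) = ∅.
cl(A) = ⋂ {C closed : A ⊆ C}. Closed sets containing A: {g, h}, {g, h, i}, {g, h, j}, {g, h, i, j}.
Intersecting these: cl(A) = {g, h}.
∂A = cl(A) ∖ int(A) = {g, h} ∖ ∅ = {g, h}.


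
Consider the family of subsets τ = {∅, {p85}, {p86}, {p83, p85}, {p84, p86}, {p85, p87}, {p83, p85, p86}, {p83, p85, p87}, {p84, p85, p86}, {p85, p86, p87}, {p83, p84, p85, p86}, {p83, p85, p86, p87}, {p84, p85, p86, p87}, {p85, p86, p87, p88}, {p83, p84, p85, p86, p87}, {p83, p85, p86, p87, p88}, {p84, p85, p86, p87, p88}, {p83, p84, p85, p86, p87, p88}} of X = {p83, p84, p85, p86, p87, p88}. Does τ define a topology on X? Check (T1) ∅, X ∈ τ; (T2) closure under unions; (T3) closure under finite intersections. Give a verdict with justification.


τ is NOT a topology on X.

Axiom (T1): ∅ ∈ τ? Yes; X ∈ τ? Yes.
Axiom (T2/T3): check pairwise unions and intersections of members of τ.
Counterexample for (T2): {p85} ∪ {p86} = {p85, p86} ∉ τ. Therefore τ is NOT a topology.


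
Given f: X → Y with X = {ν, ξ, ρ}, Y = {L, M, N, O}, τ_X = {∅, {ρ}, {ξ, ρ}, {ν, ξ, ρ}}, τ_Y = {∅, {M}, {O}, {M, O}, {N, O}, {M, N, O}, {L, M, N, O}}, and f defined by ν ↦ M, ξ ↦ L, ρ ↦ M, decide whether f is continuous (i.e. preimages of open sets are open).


f is NOT continuous.

Compute f^{-1}(U) for each U ∈ τ_Y:
  U = ∅: f^{-1}(U) = ∅ ∈ τ_X ✓.
  U = {M}: f^{-1}(U) = {ν, ρ} ∉ τ_X ✗.
  U = {O}: f^{-1}(U) = ∅ ∈ τ_X ✓.
  U = {M, O}: f^{-1}(U) = {ν, ρ} ∉ τ_X ✗.
  U = {N, O}: f^{-1}(U) = ∅ ∈ τ_X ✓.
  U = {M, N, O}: f^{-1}(U) = {ν, ρ} ∉ τ_X ✗.
  U = {L, M, N, O}: f^{-1}(U) = {ν, ξ, ρ} ∈ τ_X ✓.
Found U = {M} with f^{-1}(U) = {ν, ρ} not in τ_X. Therefore f is NOT continuous.


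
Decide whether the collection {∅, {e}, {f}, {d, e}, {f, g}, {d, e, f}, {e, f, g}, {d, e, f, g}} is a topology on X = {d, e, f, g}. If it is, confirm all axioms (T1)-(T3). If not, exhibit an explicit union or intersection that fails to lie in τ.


τ is NOT a topology on X.

Axiom (T1): ∅ ∈ τ? Yes; X ∈ τ? Yes.
Axiom (T2/T3): check pairwise unions and intersections of members of τ.
Counterexample for (T2): {e} ∪ {f} = {e, f} ∉ τ. Therefore τ is NOT a topology.


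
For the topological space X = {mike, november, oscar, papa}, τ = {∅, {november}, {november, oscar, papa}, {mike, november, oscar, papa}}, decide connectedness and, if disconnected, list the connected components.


(X, τ) is connected.

Find clopen sets (U ∈ τ with X ∖ U ∈ τ):
  U = ∅, X ∖ U = {mike, november, oscar, papa} — both open, so U is clopen.
  U = {mike, november, oscar, papa}, X ∖ U = ∅ — both open, so U is clopen.
Only trivial clopens (∅ and X) exist, so (X, τ) is connected.
Compute connected components by grouping points that agree on all clopens:
  component: {mike, november, oscar, papa}


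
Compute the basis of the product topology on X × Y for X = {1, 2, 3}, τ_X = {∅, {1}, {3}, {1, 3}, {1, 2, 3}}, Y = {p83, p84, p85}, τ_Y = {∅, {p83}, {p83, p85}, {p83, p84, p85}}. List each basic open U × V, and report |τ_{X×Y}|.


Basis B = {∅ × ∅, {1} × {p83}, {3} × {p83}, {1} × {p83, p85}, {1, 3} × {p83}, {3} × {p83, p85}, {1} × {p83, p84, p85}, {1, 2, 3} × {p83}, {3} × {p83, p84, p85}, {1, 3} × {p83, p85}, {1, 3} × {p83, p84, p85}, {1, 2, 3} × {p83, p85}, {1, 2, 3} × {p83, p84, p85}}; |τ_{X×Y}| = 30.

Enumerate products U × V with U ∈ τ_X, V ∈ τ_Y (deduplicated):
  ∅ × ∅ = {} (∅)
  {1} × {p83} = {(1,p83)}
  {3} × {p83} = {(3,p83)}
  {1} × {p83, p85} = {(1,p83), (1,p85)}
  {1, 3} × {p83} = {(1,p83), (3,p83)}
  {3} × {p83, p85} = {(3,p83), (3,p85)}
  {1} × {p83, p84, p85} = {(1,p83), (1,p84), (1,p85)}
  {1, 2, 3} × {p83} = {(1,p83), (2,p83), (3,p83)}
  {3} × {p83, p84, p85} = {(3,p83), (3,p84), (3,p85)}
  {1, 3} × {p83, p85} = {(1,p83), (1,p85), (3,p83), (3,p85)}
  {1, 3} × {p83, p84, p85} = {(1,p83), (1,p84), (1,p85), (3,p83), (3,p84), (3,p85)}
  {1, 2, 3} × {p83, p85} = {(1,p83), (1,p85), (2,p83), (2,p85), (3,p83), (3,p85)}
  {1, 2, 3} × {p83, p84, p85} = {(1,p83), (1,p84), (1,p85), (2,p83), (2,p84), (2,p85), (3,p83), (3,p84), (3,p85)}
These 13 distinct sets form the basis B.
Close under arbitrary unions to get τ_{X×Y}; counting gives |τ_{X×Y}| = 30.


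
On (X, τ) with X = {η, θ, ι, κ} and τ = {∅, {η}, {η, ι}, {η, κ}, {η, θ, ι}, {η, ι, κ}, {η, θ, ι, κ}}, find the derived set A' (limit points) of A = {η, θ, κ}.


A' = {θ, ι, κ}

For each x ∈ X, list the open sets U ∈ τ with x ∈ U, then check whether U ∩ (A ∖ {x}) ≠ ∅ for every such U.
  x = η: open {η} ∋ x has {η} ∩ (A ∖ {η}) = ∅, so x is NOT a limit point.
  x = θ: opens ∋ x are {η, θ, ι}, {η, θ, ι, κ}; each meets A ∖ {θ}, so x IS a limit point.
  x = ι: opens ∋ x are {η, ι}, {η, θ, ι}, {η, ι, κ}, {η, θ, ι, κ}; each meets A ∖ {ι}, so x IS a limit point.
  x = κ: opens ∋ x are {η, κ}, {η, ι, κ}, {η, θ, ι, κ}; each meets A ∖ {κ}, so x IS a limit point.
Collecting: A' = {θ, ι, κ}.


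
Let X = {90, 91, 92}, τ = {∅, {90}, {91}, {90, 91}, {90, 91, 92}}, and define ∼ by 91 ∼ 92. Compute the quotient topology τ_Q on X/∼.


X/∼ = {[90], [91=92]}; |τ_Q| = 3.

Equivalence classes: [90], [91=92].
Quotient map π: X → X/∼ sends 90 ↦ [90], 91 ↦ [91=92], 92 ↦ [91=92].
For each subset V ⊆ X/∼, compute π^{-1}(V) ⊆ X and check whether π^{-1}(V) ∈ τ. V is open in τ_Q iff π^{-1}(V) ∈ τ.
  V = {}: π^{-1}(V) = ∅ ∈ τ ✓.
  V = {[90]}: π^{-1}(V) = {90} ∈ τ ✓.
  V = {[91=92]}: π^{-1}(V) = {91, 92} ∉ τ ✗.
  V = {[90], [91=92]}: π^{-1}(V) = {90, 91, 92} ∈ τ ✓.
Open sets in the quotient: τ_Q = {{}, {[90]}, {[90], [91=92]}} (3 elements).


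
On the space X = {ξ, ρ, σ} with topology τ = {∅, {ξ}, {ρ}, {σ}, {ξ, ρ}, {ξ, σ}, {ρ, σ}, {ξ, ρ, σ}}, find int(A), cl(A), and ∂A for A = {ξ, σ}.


int(A) = {ξ, σ}, cl(A) = {ξ, σ}, ∂A = ∅.

Closed sets in (X, τ) are complements of opens:
  closed(X, τ) = {∅, {ξ}, {ρ}, {σ}, {ξ, ρ}, {ξ, σ}, {ρ, σ}, {ξ, ρ, σ}}.
int(A) = ⋃ {U ∈ τ : U ⊆ A}. Opens contained in A: ∅, {ξ}, {σ}, {ξ, σ}.
Taking the union of these: int(A) = {ξ, σ}.
cl(A) = ⋂ {C closed : A ⊆ C}. Closed sets containing A: {ξ, σ}, {ξ, ρ, σ}.
Intersecting these: cl(A) = {ξ, σ}.
∂A = cl(A) ∖ int(A) = {ξ, σ} ∖ {ξ, σ} = ∅.


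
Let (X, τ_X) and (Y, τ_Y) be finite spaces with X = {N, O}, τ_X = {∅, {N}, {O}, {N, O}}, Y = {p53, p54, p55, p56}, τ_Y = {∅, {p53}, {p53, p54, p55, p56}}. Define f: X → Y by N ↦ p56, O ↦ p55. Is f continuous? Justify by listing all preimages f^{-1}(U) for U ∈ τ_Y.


f IS continuous.

Compute f^{-1}(U) for each U ∈ τ_Y:
  U = ∅: f^{-1}(U) = ∅ ∈ τ_X ✓.
  U = {p53}: f^{-1}(U) = ∅ ∈ τ_X ✓.
  U = {p53, p54, p55, p56}: f^{-1}(U) = {N, O} ∈ τ_X ✓.
Every preimage lies in τ_X, so f IS continuous.


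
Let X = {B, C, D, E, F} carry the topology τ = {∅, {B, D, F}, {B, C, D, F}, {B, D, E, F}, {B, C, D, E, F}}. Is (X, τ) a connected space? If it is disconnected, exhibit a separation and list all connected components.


(X, τ) is connected.

Find clopen sets (U ∈ τ with X ∖ U ∈ τ):
  U = ∅, X ∖ U = {B, C, D, E, F} — both open, so U is clopen.
  U = {B, C, D, E, F}, X ∖ U = ∅ — both open, so U is clopen.
Only trivial clopens (∅ and X) exist, so (X, τ) is connected.
Compute connected components by grouping points that agree on all clopens:
  component: {B, C, D, E, F}


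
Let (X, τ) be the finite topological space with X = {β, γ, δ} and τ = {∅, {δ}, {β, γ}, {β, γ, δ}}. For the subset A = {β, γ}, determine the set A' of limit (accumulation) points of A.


A' = {β, γ}

For each x ∈ X, list the open sets U ∈ τ with x ∈ U, then check whether U ∩ (A ∖ {x}) ≠ ∅ for every such U.
  x = β: opens ∋ x are {β, γ}, {β, γ, δ}; each meets A ∖ {β}, so x IS a limit point.
  x = γ: opens ∋ x are {β, γ}, {β, γ, δ}; each meets A ∖ {γ}, so x IS a limit point.
  x = δ: open {δ} ∋ x has {δ} ∩ (A ∖ {δ}) = ∅, so x is NOT a limit point.
Collecting: A' = {β, γ}.


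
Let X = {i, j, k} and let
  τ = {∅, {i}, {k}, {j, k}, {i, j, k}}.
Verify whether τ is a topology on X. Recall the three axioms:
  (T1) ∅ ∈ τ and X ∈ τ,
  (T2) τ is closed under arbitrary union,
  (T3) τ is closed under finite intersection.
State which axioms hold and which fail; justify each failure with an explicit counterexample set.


τ is NOT a topology on X.

Axiom (T1): ∅ ∈ τ? Yes; X ∈ τ? Yes.
Axiom (T2/T3): check pairwise unions and intersections of members of τ.
Counterexample for (T2): {i} ∪ {k} = {i, k} ∉ τ. Therefore τ is NOT a topology.


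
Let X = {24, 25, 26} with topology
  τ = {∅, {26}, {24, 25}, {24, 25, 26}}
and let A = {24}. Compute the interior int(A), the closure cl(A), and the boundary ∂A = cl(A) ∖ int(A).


int(A) = ∅, cl(A) = {24, 25}, ∂A = {24, 25}.

Closed sets in (X, τ) are complements of opens:
  closed(X, τ) = {∅, {26}, {24, 25}, {24, 25, 26}}.
int(A) = ⋃ {U ∈ τ : U ⊆ A}. Opens contained in A: ∅.
Taking the union of these: int(A) = ∅.
cl(A) = ⋂ {C closed : A ⊆ C}. Closed sets containing A: {24, 25}, {24, 25, 26}.
Intersecting these: cl(A) = {24, 25}.
∂A = cl(A) ∖ int(A) = {24, 25} ∖ ∅ = {24, 25}.


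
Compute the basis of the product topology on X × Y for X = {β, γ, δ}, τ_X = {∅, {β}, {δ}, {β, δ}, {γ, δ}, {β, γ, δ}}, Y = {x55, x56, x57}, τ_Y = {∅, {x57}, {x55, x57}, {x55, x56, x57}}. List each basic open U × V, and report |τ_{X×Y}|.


Basis B = {∅ × ∅, {β} × {x57}, {δ} × {x57}, {β} × {x55, x57}, {β, δ} × {x57}, {γ, δ} × {x57}, {δ} × {x55, x57}, {β} × {x55, x56, x57}, {β, γ, δ} × {x57}, {δ} × {x55, x56, x57}, {β, δ} × {x55, x57}, {γ, δ} × {x55, x57}, {β, δ} × {x55, x56, x57}, {β, γ, δ} × {x55, x57}, {γ, δ} × {x55, x56, x57}, {β, γ, δ} × {x55, x56, x57}}; |τ_{X×Y}| = 40.

Enumerate products U × V with U ∈ τ_X, V ∈ τ_Y (deduplicated):
  ∅ × ∅ = {} (∅)
  {β} × {x57} = {(β,x57)}
  {δ} × {x57} = {(δ,x57)}
  {β} × {x55, x57} = {(β,x55), (β,x57)}
  {β, δ} × {x57} = {(β,x57), (δ,x57)}
  {γ, δ} × {x57} = {(γ,x57), (δ,x57)}
  {δ} × {x55, x57} = {(δ,x55), (δ,x57)}
  {β} × {x55, x56, x57} = {(β,x55), (β,x56), (β,x57)}
  {β, γ, δ} × {x57} = {(β,x57), (γ,x57), (δ,x57)}
  {δ} × {x55, x56, x57} = {(δ,x55), (δ,x56), (δ,x57)}
  {β, δ} × {x55, x57} = {(β,x55), (β,x57), (δ,x55), (δ,x57)}
  {γ, δ} × {x55, x57} = {(γ,x55), (γ,x57), (δ,x55), (δ,x57)}
  {β, δ} × {x55, x56, x57} = {(β,x55), (β,x56), (β,x57), (δ,x55), (δ,x56), (δ,x57)}
  {β, γ, δ} × {x55, x57} = {(β,x55), (β,x57), (γ,x55), (γ,x57), (δ,x55), (δ,x57)}
  {γ, δ} × {x55, x56, x57} = {(γ,x55), (γ,x56), (γ,x57), (δ,x55), (δ,x56), (δ,x57)}
  {β, γ, δ} × {x55, x56, x57} = {(β,x55), (β,x56), (β,x57), (γ,x55), (γ,x56), (γ,x57), (δ,x55), (δ,x56), (δ,x57)}
These 16 distinct sets form the basis B.
Close under arbitrary unions to get τ_{X×Y}; counting gives |τ_{X×Y}| = 40.


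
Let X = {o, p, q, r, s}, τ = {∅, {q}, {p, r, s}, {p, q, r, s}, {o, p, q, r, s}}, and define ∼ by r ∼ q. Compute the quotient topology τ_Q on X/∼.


X/∼ = {[o], [p], [q=r], [s]}; |τ_Q| = 3.

Equivalence classes: [o], [p], [q=r], [s].
Quotient map π: X → X/∼ sends o ↦ [o], p ↦ [p], q ↦ [q=r], r ↦ [q=r], s ↦ [s].
For each subset V ⊆ X/∼, compute π^{-1}(V) ⊆ X and check whether π^{-1}(V) ∈ τ. V is open in τ_Q iff π^{-1}(V) ∈ τ.
  V = {}: π^{-1}(V) = ∅ ∈ τ ✓.
  V = {[o]}: π^{-1}(V) = {o} ∉ τ ✗.
  V = {[p]}: π^{-1}(V) = {p} ∉ τ ✗.
  V = {[o], [p]}: π^{-1}(V) = {o, p} ∉ τ ✗.
  V = {[q=r]}: π^{-1}(V) = {q, r} ∉ τ ✗.
  V = {[o], [q=r]}: π^{-1}(V) = {o, q, r} ∉ τ ✗.
  V = {[p], [q=r]}: π^{-1}(V) = {p, q, r} ∉ τ ✗.
  V = {[o], [p], [q=r]}: π^{-1}(V) = {o, p, q, r} ∉ τ ✗.
  V = {[s]}: π^{-1}(V) = {s} ∉ τ ✗.
  V = {[o], [s]}: π^{-1}(V) = {o, s} ∉ τ ✗.
  V = {[p], [s]}: π^{-1}(V) = {p, s} ∉ τ ✗.
  V = {[o], [p], [s]}: π^{-1}(V) = {o, p, s} ∉ τ ✗.
  V = {[q=r], [s]}: π^{-1}(V) = {q, r, s} ∉ τ ✗.
  V = {[o], [q=r], [s]}: π^{-1}(V) = {o, q, r, s} ∉ τ ✗.
  V = {[p], [q=r], [s]}: π^{-1}(V) = {p, q, r, s} ∈ τ ✓.
  V = {[o], [p], [q=r], [s]}: π^{-1}(V) = {o, p, q, r, s} ∈ τ ✓.
Open sets in the quotient: τ_Q = {{}, {[p], [q=r], [s]}, {[o], [p], [q=r], [s]}} (3 elements).


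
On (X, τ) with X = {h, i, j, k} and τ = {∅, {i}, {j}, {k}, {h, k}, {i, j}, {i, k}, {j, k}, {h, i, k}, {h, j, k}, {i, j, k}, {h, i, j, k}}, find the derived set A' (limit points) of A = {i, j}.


A' = ∅

For each x ∈ X, list the open sets U ∈ τ with x ∈ U, then check whether U ∩ (A ∖ {x}) ≠ ∅ for every such U.
  x = h: open {h, k} ∋ x has {h, k} ∩ (A ∖ {h}) = ∅, so x is NOT a limit point.
  x = i: open {i} ∋ x has {i} ∩ (A ∖ {i}) = ∅, so x is NOT a limit point.
  x = j: open {j} ∋ x has {j} ∩ (A ∖ {j}) = ∅, so x is NOT a limit point.
  x = k: open {k} ∋ x has {k} ∩ (A ∖ {k}) = ∅, so x is NOT a limit point.
Collecting: A' = ∅.


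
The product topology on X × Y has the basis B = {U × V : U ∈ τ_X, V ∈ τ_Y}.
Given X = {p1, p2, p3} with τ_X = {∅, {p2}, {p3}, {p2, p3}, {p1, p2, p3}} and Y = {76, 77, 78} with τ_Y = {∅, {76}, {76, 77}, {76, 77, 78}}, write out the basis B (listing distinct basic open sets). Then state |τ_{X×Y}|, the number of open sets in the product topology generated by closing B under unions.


Basis B = {∅ × ∅, {p2} × {76}, {p3} × {76}, {p2} × {76, 77}, {p2, p3} × {76}, {p3} × {76, 77}, {p1, p2, p3} × {76}, {p2} × {76, 77, 78}, {p3} × {76, 77, 78}, {p2, p3} × {76, 77}, {p1, p2, p3} × {76, 77}, {p2, p3} × {76, 77, 78}, {p1, p2, p3} × {76, 77, 78}}; |τ_{X×Y}| = 30.

Enumerate products U × V with U ∈ τ_X, V ∈ τ_Y (deduplicated):
  ∅ × ∅ = {} (∅)
  {p2} × {76} = {(p2,76)}
  {p3} × {76} = {(p3,76)}
  {p2} × {76, 77} = {(p2,76), (p2,77)}
  {p2, p3} × {76} = {(p2,76), (p3,76)}
  {p3} × {76, 77} = {(p3,76), (p3,77)}
  {p1, p2, p3} × {76} = {(p1,76), (p2,76), (p3,76)}
  {p2} × {76, 77, 78} = {(p2,76), (p2,77), (p2,78)}
  {p3} × {76, 77, 78} = {(p3,76), (p3,77), (p3,78)}
  {p2, p3} × {76, 77} = {(p2,76), (p2,77), (p3,76), (p3,77)}
  {p1, p2, p3} × {76, 77} = {(p1,76), (p1,77), (p2,76), (p2,77), (p3,76), (p3,77)}
  {p2, p3} × {76, 77, 78} = {(p2,76), (p2,77), (p2,78), (p3,76), (p3,77), (p3,78)}
  {p1, p2, p3} × {76, 77, 78} = {(p1,76), (p1,77), (p1,78), (p2,76), (p2,77), (p2,78), (p3,76), (p3,77), (p3,78)}
These 13 distinct sets form the basis B.
Close under arbitrary unions to get τ_{X×Y}; counting gives |τ_{X×Y}| = 30.


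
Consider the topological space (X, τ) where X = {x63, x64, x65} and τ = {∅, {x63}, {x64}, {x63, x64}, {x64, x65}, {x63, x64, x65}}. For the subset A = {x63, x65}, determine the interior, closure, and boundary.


int(A) = {x63}, cl(A) = {x63, x65}, ∂A = {x65}.

Closed sets in (X, τ) are complements of opens:
  closed(X, τ) = {∅, {x63}, {x65}, {x63, x65}, {x64, x65}, {x63, x64, x65}}.
int(A) = ⋃ {U ∈ τ : U ⊆ A}. Opens contained in A: ∅, {x63}.
Taking the union of these: int(A) = {x63}.
cl(A) = ⋂ {C closed : A ⊆ C}. Closed sets containing A: {x63, x65}, {x63, x64, x65}.
Intersecting these: cl(A) = {x63, x65}.
∂A = cl(A) ∖ int(A) = {x63, x65} ∖ {x63} = {x65}.


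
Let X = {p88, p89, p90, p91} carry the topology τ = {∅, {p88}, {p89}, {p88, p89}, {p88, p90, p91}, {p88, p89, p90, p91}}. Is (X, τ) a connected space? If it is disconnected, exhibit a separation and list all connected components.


(X, τ) is disconnected; components = [{p89}, {p88, p90, p91}].

Find clopen sets (U ∈ τ with X ∖ U ∈ τ):
  U = ∅, X ∖ U = {p88, p89, p90, p91} — both open, so U is clopen.
  U = {p89}, X ∖ U = {p88, p90, p91} — both open, so U is clopen.
  U = {p88, p90, p91}, X ∖ U = {p89} — both open, so U is clopen.
  U = {p88, p89, p90, p91}, X ∖ U = ∅ — both open, so U is clopen.
Nontrivial clopen(s) exist: e.g. {p88, p90, p91}. So (X, τ) is disconnected.
Compute connected components by grouping points that agree on all clopens:
  component: {p89}
  component: {p88, p90, p91}


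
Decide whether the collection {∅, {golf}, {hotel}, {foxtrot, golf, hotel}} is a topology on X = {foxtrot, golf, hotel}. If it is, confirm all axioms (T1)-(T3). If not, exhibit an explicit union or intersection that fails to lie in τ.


τ is NOT a topology on X.

Axiom (T1): ∅ ∈ τ? Yes; X ∈ τ? Yes.
Axiom (T2/T3): check pairwise unions and intersections of members of τ.
Counterexample for (T2): {golf} ∪ {hotel} = {golf, hotel} ∉ τ. Therefore τ is NOT a topology.


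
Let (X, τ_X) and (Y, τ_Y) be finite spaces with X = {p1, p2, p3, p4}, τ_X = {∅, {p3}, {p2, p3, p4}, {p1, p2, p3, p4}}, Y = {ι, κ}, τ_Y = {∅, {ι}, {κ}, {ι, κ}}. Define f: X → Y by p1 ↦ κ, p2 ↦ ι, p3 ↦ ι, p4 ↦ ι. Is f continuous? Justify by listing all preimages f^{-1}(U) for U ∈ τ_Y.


f is NOT continuous.

Compute f^{-1}(U) for each U ∈ τ_Y:
  U = ∅: f^{-1}(U) = ∅ ∈ τ_X ✓.
  U = {ι}: f^{-1}(U) = {p2, p3, p4} ∈ τ_X ✓.
  U = {κ}: f^{-1}(U) = {p1} ∉ τ_X ✗.
  U = {ι, κ}: f^{-1}(U) = {p1, p2, p3, p4} ∈ τ_X ✓.
Found U = {κ} with f^{-1}(U) = {p1} not in τ_X. Therefore f is NOT continuous.


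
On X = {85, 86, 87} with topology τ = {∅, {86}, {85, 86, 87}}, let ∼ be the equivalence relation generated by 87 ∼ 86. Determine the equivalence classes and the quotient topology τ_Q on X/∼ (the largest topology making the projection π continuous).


X/∼ = {[85], [86=87]}; |τ_Q| = 2.

Equivalence classes: [85], [86=87].
Quotient map π: X → X/∼ sends 85 ↦ [85], 86 ↦ [86=87], 87 ↦ [86=87].
For each subset V ⊆ X/∼, compute π^{-1}(V) ⊆ X and check whether π^{-1}(V) ∈ τ. V is open in τ_Q iff π^{-1}(V) ∈ τ.
  V = {}: π^{-1}(V) = ∅ ∈ τ ✓.
  V = {[85]}: π^{-1}(V) = {85} ∉ τ ✗.
  V = {[86=87]}: π^{-1}(V) = {86, 87} ∉ τ ✗.
  V = {[85], [86=87]}: π^{-1}(V) = {85, 86, 87} ∈ τ ✓.
Open sets in the quotient: τ_Q = {{}, {[85], [86=87]}} (2 elements).


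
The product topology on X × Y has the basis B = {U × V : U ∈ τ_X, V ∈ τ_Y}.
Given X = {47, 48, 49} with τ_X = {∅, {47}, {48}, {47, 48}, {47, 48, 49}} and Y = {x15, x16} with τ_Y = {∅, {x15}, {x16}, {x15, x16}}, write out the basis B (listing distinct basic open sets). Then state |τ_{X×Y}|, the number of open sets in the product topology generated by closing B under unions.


Basis B = {∅ × ∅, {47} × {x15}, {47} × {x16}, {48} × {x15}, {48} × {x16}, {47} × {x15, x16}, {47, 48} × {x15}, {47, 48} × {x16}, {48} × {x15, x16}, {47, 48, 49} × {x15}, {47, 48, 49} × {x16}, {47, 48} × {x15, x16}, {47, 48, 49} × {x15, x16}}; |τ_{X×Y}| = 25.

Enumerate products U × V with U ∈ τ_X, V ∈ τ_Y (deduplicated):
  ∅ × ∅ = {} (∅)
  {47} × {x15} = {(47,x15)}
  {47} × {x16} = {(47,x16)}
  {48} × {x15} = {(48,x15)}
  {48} × {x16} = {(48,x16)}
  {47} × {x15, x16} = {(47,x15), (47,x16)}
  {47, 48} × {x15} = {(47,x15), (48,x15)}
  {47, 48} × {x16} = {(47,x16), (48,x16)}
  {48} × {x15, x16} = {(48,x15), (48,x16)}
  {47, 48, 49} × {x15} = {(47,x15), (48,x15), (49,x15)}
  {47, 48, 49} × {x16} = {(47,x16), (48,x16), (49,x16)}
  {47, 48} × {x15, x16} = {(47,x15), (47,x16), (48,x15), (48,x16)}
  {47, 48, 49} × {x15, x16} = {(47,x15), (47,x16), (48,x15), (48,x16), (49,x15), (49,x16)}
These 13 distinct sets form the basis B.
Close under arbitrary unions to get τ_{X×Y}; counting gives |τ_{X×Y}| = 25.


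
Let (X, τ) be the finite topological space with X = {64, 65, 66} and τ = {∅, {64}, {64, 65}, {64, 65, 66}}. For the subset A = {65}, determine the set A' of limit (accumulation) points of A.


A' = {66}

For each x ∈ X, list the open sets U ∈ τ with x ∈ U, then check whether U ∩ (A ∖ {x}) ≠ ∅ for every such U.
  x = 64: open {64} ∋ x has {64} ∩ (A ∖ {64}) = ∅, so x is NOT a limit point.
  x = 65: open {64, 65} ∋ x has {64, 65} ∩ (A ∖ {65}) = ∅, so x is NOT a limit point.
  x = 66: opens ∋ x are {64, 65, 66}; each meets A ∖ {66}, so x IS a limit point.
Collecting: A' = {66}.
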